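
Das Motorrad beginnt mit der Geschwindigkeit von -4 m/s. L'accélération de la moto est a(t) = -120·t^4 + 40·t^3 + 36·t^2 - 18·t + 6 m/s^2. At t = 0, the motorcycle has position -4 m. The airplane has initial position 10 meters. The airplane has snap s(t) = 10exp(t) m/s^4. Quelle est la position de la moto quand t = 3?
En partant de l'accélération a(t) = -120·t^4 + 40·t^3 + 36·t^2 - 18·t + 6, nous prenons 2 primitives. L'intégrale de l'accélération est la vitesse. En utilisant v(0) = -4, nous obtenons v(t) = -24·t^5 + 10·t^4 + 12·t^3 - 9·t^2 + 6·t - 4. La primitive de la vitesse est la position. En utilisant x(0) = -4, nous obtenons x(t) = -4·t^6 + 2·t^5 + 3·t^4 - 3·t^3 + 3·t^2 - 4·t - 4. De l'équation de la position x(t) = -4·t^6 + 2·t^5 + 3·t^4 - 3·t^3 + 3·t^2 - 4·t - 4, nous substituons t = 3 pour obtenir x = -2257.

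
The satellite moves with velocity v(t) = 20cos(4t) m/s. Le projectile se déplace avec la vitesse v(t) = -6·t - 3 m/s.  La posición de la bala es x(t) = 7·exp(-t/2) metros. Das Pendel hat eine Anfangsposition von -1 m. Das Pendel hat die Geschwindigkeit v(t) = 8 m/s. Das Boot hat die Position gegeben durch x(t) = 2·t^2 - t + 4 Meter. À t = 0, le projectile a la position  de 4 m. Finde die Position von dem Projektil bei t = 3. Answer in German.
Wir müssen die Stammfunktion unserer Gleichung für die Geschwindigkeit v(t) = -6·t - 3 1-mal finden. Die Stammfunktion von der Geschwindigkeit, mit x(0) = 4, ergibt die Position: x(t) = -3·t^2 - 3·t + 4. Wir haben die Position x(t) = -3·t^2 - 3·t + 4. Durch Einsetzen von t = 3: x(3) = -32.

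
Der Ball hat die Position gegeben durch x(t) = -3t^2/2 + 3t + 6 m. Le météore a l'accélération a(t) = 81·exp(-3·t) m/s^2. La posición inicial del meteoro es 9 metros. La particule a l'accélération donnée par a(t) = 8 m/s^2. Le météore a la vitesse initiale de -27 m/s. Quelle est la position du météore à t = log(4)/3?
Pour résoudre ceci, nous devons prendre 2 intégrales de notre équation de l'accélération a(t) = 81·exp(-3·t). L'intégrale de l'accélération est la vitesse. En utilisant v(0) = -27, nous obtenons v(t) = -27·exp(-3·t). En intégrant la vitesse et en utilisant la condition initiale x(0) = 9, nous obtenons x(t) = 9·exp(-3·t). En utilisant x(t) = 9·exp(-3·t) et en substituant t = log(4)/3, nous trouvons x = 9/4.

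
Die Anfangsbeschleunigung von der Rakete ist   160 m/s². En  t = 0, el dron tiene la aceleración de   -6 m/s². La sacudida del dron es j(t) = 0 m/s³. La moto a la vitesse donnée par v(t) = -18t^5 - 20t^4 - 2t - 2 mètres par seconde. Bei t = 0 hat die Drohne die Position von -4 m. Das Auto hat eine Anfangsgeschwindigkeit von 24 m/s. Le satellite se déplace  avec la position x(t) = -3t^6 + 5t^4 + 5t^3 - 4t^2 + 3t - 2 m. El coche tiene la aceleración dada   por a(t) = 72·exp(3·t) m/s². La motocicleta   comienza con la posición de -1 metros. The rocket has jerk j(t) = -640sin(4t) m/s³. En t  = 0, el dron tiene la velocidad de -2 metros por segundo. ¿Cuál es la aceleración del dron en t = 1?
Necesitamos integrar nuestra ecuación de la sacudida j(t) = 0 1 vez. La integral de la sacudida es la aceleración. Usando a(0) = -6, obtenemos a(t) = -6. Usando a(t) = -6 y sustituyendo t = 1, encontramos a = -6.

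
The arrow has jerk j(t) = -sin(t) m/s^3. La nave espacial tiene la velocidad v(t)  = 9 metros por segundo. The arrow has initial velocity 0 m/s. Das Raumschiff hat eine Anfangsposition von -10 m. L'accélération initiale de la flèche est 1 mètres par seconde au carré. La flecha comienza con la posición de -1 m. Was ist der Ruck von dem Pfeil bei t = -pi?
Aus der Gleichung für den Ruck j(t) = -sin(t), setzen wir t = -pi ein und erhalten j = 0.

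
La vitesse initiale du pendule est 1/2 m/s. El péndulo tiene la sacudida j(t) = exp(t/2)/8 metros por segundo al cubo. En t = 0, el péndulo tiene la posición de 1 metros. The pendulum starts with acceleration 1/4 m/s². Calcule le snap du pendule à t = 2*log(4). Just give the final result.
Le snap à t = 2*log(4) est s = 1/4.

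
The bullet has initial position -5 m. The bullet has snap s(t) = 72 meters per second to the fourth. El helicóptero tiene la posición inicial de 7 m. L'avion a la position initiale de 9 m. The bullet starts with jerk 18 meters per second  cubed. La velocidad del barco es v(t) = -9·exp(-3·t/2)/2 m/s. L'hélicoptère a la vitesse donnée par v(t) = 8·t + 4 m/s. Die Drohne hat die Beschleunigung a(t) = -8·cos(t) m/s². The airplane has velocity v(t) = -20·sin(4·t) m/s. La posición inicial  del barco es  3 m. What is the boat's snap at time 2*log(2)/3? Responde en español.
Para resolver esto, necesitamos tomar 3 derivadas de nuestra ecuación de la velocidad v(t) = -9·exp(-3·t/2)/2. La derivada de la velocidad da la aceleración: a(t) = 27·exp(-3·t/2)/4. La derivada de la aceleración da la sacudida: j(t) = -81·exp(-3·t/2)/8. Tomando d/dt de j(t), encontramos s(t) = 243·exp(-3·t/2)/16. De la ecuación del snap s(t) = 243·exp(-3·t/2)/16, sustituimos t = 2*log(2)/3 para obtener s = 243/32.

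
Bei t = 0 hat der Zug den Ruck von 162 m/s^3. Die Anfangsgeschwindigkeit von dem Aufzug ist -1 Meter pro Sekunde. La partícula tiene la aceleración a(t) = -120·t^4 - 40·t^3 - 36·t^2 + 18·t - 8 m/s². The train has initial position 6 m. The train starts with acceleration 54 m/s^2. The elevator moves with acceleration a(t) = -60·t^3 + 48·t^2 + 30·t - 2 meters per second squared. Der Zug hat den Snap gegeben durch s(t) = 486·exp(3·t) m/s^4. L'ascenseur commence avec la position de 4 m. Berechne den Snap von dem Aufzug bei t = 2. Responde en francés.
Nous devons dériver notre équation de l'accélération a(t) = -60·t^3 + 48·t^2 + 30·t - 2 2 fois. En dérivant l'accélération, nous obtenons le jerk: j(t) = -180·t^2 + 96·t + 30. En dérivant le jerk, nous obtenons le snap: s(t) = 96 - 360·t. En utilisant s(t) = 96 - 360·t et en substituant t = 2, nous trouvons s = -624.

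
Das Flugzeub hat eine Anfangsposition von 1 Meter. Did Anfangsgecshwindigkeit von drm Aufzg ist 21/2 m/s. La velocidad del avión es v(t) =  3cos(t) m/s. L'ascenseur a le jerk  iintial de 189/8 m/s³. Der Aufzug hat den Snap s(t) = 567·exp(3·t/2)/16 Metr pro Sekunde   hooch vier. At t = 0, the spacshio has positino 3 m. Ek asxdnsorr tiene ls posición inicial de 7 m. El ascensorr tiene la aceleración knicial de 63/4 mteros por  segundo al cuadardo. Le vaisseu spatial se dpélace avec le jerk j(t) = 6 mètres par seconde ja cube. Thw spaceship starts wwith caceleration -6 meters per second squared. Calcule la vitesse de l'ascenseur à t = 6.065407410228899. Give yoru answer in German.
Ausgehend von dem Snap s(t) = 567·exp(3·t/2)/16, nehmen wir 3 Stammfunktionen. Die Stammfunktion von dem Snap ist der Ruck. Mit j(0) = 189/8 erhalten wir j(t) = 189·exp(3·t/2)/8. Durch Integration von dem Ruck und Verwendung der Anfangsbedingung a(0) = 63/4, erhalten wir a(t) = 63·exp(3·t/2)/4. Die Stammfunktion von der Beschleunigung ist die Geschwindigkeit. Mit v(0) = 21/2 erhalten wir v(t) = 21·exp(3·t/2)/2. Wir haben die Geschwindigkeit v(t) = 21·exp(3·t/2)/2. Durch Einsetzen von t = 6.065407410228899: v(6.065407410228899) = 93853.1281188209.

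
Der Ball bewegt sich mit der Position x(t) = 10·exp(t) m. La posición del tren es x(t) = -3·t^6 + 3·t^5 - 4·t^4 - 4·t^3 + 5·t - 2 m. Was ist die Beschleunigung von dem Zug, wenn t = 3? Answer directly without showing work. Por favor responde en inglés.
The acceleration at t = 3 is a = -6174.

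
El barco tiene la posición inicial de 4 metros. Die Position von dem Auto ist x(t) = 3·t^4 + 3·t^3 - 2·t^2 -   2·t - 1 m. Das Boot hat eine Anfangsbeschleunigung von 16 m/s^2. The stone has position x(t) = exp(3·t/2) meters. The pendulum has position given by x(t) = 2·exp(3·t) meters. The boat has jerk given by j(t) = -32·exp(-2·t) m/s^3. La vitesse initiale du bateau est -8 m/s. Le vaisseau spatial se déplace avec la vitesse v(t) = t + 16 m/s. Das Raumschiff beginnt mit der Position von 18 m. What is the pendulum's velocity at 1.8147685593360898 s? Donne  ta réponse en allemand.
Ausgehend von der Position x(t) = 2·exp(3·t), nehmen wir 1 Ableitung. Durch Ableiten von der Position erhalten wir die Geschwindigkeit: v(t) = 6·exp(3·t). Mit v(t) = 6·exp(3·t) und Einsetzen von t = 1.8147685593360898, finden wir v = 1388.61919463542.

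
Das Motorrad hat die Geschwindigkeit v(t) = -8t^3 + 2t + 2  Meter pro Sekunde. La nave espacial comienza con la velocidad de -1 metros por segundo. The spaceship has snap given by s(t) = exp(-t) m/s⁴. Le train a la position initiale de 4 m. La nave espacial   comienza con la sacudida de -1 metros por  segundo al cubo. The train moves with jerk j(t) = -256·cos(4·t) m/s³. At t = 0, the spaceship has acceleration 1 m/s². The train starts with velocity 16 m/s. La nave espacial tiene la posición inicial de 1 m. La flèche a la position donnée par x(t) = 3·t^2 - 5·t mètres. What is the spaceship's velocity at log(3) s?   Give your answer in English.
Starting from snap s(t) = exp(-t), we take 3 antiderivatives. Taking ∫s(t)dt and applying j(0) = -1, we find j(t) = -exp(-t). Integrating jerk and using the initial condition a(0) = 1, we get a(t) = exp(-t). The integral of acceleration, with v(0) = -1, gives velocity: v(t) = -exp(-t). Using v(t) = -exp(-t) and substituting t = log(3), we find v = -1/3.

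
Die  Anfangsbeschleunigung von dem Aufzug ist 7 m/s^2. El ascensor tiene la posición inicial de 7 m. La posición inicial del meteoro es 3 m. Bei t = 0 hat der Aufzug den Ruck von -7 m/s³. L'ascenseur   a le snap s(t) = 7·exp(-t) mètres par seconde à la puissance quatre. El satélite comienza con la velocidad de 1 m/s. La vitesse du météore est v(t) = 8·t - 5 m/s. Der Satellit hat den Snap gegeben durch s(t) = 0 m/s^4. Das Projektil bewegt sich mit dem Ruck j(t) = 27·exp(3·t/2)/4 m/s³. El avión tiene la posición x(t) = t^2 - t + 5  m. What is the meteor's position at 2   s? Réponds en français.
Nous devons intégrer notre équation de la vitesse v(t) = 8·t - 5 1 fois. La primitive de la vitesse est la position. En utilisant x(0) = 3, nous obtenons x(t) = 4·t^2 - 5·t + 3. En utilisant x(t) = 4·t^2 - 5·t + 3 et en substituant t = 2, nous trouvons x = 9.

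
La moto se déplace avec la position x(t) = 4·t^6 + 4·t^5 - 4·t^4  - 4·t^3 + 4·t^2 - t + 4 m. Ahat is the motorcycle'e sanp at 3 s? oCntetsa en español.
Partiendo de la posición x(t) = 4·t^6 + 4·t^5 - 4·t^4 - 4·t^3 + 4·t^2 - t + 4, tomamos 4 derivadas. Tomando d/dt de x(t), encontramos v(t) = 24·t^5 + 20·t^4 - 16·t^3 - 12·t^2 + 8·t - 1. La derivada de la velocidad da la aceleración: a(t) = 120·t^4 + 80·t^3 - 48·t^2 - 24·t + 8. La derivada de la aceleración da la sacudida: j(t) = 480·t^3 + 240·t^2 - 96·t - 24. Tomando d/dt de j(t), encontramos s(t) = 1440·t^2 + 480·t - 96. De la ecuación del snap s(t) = 1440·t^2 + 480·t - 96, sustituimos t = 3 para obtener s = 14304.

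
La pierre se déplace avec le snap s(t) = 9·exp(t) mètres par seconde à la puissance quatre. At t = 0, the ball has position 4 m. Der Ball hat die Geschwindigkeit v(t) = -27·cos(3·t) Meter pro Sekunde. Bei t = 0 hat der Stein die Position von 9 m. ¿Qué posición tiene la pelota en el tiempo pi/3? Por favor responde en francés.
En partant de la vitesse v(t) = -27·cos(3·t), nous prenons 1 primitive. L'intégrale de la vitesse, avec x(0) = 4, donne la position: x(t) = 4 - 9·sin(3·t). De l'équation de la position x(t) = 4 - 9·sin(3·t), nous substituons t = pi/3 pour obtenir x = 4.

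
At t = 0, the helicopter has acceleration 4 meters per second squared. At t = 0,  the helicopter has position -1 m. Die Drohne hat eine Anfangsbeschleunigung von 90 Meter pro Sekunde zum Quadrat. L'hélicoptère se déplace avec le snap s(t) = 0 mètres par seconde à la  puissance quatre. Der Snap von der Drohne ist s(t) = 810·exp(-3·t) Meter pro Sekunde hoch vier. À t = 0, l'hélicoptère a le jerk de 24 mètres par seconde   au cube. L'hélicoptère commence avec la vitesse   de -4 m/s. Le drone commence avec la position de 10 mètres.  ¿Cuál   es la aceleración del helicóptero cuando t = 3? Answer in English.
To solve this, we need to take 2 antiderivatives of our snap equation s(t) = 0. Taking ∫s(t)dt and applying j(0) = 24, we find j(t) = 24. The antiderivative of jerk is acceleration. Using a(0) = 4, we get a(t) = 24·t + 4. We have acceleration a(t) = 24·t + 4. Substituting t = 3: a(3) = 76.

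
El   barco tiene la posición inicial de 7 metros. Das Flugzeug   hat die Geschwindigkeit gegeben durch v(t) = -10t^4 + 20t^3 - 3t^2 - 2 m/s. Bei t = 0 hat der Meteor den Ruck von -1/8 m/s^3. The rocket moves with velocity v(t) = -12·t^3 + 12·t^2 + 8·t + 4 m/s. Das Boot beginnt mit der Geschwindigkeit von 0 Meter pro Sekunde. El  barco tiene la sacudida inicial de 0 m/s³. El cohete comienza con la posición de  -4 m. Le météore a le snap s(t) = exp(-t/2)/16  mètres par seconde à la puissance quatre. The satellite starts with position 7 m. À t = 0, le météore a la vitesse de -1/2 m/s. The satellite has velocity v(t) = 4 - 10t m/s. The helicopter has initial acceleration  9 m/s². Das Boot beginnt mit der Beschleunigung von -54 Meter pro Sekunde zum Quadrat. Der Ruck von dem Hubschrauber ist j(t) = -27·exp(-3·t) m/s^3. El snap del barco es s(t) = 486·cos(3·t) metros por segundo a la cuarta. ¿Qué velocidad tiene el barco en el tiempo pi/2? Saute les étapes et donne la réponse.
La respuesta es 18.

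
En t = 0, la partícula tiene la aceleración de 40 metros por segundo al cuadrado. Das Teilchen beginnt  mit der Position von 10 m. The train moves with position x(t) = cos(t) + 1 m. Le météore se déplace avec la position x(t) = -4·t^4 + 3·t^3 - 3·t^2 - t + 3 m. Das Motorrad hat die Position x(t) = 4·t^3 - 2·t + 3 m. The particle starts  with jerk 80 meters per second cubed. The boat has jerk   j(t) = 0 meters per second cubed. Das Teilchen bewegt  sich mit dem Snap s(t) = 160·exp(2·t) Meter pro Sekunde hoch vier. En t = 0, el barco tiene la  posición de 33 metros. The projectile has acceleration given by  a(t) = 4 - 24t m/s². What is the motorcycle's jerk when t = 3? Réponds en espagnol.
Para resolver esto, necesitamos tomar 3 derivadas de nuestra ecuación de la posición x(t) = 4·t^3 - 2·t + 3. Tomando d/dt de x(t), encontramos v(t) = 12·t^2 - 2. Tomando d/dt de v(t), encontramos a(t) = 24·t. La derivada de la aceleración da la sacudida: j(t) = 24. De la ecuación de la sacudida j(t) = 24, sustituimos t = 3 para obtener j = 24.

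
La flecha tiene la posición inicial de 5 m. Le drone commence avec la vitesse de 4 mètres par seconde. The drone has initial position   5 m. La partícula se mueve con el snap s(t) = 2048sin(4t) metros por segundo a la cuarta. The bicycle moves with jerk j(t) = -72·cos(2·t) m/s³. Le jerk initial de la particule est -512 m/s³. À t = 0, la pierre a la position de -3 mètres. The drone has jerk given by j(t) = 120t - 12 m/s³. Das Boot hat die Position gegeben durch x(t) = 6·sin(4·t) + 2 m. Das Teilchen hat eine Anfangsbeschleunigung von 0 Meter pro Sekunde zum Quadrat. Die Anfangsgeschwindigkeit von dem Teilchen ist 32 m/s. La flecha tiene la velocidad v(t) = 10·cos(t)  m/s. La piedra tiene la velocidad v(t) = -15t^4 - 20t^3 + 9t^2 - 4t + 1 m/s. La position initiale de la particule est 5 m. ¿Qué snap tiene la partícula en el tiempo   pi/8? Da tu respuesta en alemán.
Wir haben den Snap s(t) = 2048·sin(4·t). Durch Einsetzen von t = pi/8: s(pi/8) = 2048.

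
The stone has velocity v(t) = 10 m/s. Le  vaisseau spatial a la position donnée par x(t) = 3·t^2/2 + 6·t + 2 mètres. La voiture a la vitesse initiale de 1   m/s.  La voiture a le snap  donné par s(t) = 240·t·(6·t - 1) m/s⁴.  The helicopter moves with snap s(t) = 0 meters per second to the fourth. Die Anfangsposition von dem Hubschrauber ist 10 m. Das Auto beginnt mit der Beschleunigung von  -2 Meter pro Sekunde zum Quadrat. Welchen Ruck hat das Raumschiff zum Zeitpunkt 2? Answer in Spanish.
Partiendo de la posición x(t) = 3·t^2/2 + 6·t + 2, tomamos 3 derivadas. Tomando d/dt de x(t), encontramos v(t) = 3·t + 6. Tomando d/dt de v(t), encontramos a(t) = 3. Tomando d/dt de a(t), encontramos j(t) = 0. De la ecuación de la sacudida j(t) = 0, sustituimos t = 2 para obtener j = 0.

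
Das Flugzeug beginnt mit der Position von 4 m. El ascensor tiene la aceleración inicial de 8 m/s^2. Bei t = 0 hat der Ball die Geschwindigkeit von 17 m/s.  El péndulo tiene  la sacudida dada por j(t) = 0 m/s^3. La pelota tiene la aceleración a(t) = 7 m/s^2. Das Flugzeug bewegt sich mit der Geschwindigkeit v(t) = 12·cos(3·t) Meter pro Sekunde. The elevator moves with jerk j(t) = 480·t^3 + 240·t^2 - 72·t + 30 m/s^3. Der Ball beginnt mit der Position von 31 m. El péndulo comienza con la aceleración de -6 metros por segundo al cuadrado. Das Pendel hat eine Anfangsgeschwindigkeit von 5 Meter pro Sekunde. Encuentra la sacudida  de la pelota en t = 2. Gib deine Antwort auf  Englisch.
To solve this, we need to take 1 derivative of our acceleration equation a(t) = 7. Differentiating acceleration, we get jerk: j(t) = 0. Using j(t) = 0 and substituting t = 2, we find j = 0.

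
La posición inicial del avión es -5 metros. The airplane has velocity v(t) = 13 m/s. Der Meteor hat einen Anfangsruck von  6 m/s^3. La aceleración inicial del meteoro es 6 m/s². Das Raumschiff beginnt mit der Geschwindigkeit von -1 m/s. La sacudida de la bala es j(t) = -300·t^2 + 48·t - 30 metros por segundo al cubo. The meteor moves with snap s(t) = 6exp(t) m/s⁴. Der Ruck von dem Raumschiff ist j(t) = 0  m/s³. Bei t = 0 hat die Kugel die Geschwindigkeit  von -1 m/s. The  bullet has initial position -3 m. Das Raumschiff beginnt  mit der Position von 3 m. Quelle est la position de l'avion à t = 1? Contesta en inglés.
Starting from velocity v(t) = 13, we take 1 integral. Taking ∫v(t)dt and applying x(0) = -5, we find x(t) = 13·t - 5. Using x(t) = 13·t - 5 and substituting t = 1, we find x = 8.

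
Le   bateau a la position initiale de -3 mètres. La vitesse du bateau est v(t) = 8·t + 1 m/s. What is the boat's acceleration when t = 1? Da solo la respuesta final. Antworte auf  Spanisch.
La aceleración en t = 1 es a = 8.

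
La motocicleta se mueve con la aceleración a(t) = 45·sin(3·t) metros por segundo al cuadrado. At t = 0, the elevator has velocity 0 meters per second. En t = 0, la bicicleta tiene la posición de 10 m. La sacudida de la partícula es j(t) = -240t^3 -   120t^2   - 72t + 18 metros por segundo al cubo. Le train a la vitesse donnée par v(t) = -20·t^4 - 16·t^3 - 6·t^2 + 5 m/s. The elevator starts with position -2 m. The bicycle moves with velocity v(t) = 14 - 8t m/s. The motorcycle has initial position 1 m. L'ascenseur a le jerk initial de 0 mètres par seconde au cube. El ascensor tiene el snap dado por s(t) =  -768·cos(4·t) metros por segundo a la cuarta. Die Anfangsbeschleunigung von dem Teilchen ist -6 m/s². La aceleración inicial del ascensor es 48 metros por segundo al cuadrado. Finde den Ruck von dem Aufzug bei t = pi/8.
Um dies zu lösen, müssen wir 1 Integral unserer Gleichung für den Snap s(t) = -768·cos(4·t) finden. Mit ∫s(t)dt und Anwendung von j(0) = 0, finden wir j(t) = -192·sin(4·t). Aus der Gleichung für den Ruck j(t) = -192·sin(4·t), setzen wir t = pi/8 ein und erhalten j = -192.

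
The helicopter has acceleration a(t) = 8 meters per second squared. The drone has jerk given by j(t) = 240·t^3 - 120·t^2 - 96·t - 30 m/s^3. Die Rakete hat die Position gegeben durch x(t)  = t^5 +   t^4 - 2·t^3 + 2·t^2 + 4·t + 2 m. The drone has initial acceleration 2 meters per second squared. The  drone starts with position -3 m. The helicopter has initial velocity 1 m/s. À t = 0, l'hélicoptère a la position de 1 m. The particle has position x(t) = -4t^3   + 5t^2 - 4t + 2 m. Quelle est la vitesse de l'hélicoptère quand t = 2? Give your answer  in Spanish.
Debemos encontrar la integral de nuestra ecuación de la aceleración a(t) = 8 1 vez. La integral de la aceleración es la velocidad. Usando v(0) = 1, obtenemos v(t) = 8·t + 1. Usando v(t) = 8·t + 1 y sustituyendo t = 2, encontramos v = 17.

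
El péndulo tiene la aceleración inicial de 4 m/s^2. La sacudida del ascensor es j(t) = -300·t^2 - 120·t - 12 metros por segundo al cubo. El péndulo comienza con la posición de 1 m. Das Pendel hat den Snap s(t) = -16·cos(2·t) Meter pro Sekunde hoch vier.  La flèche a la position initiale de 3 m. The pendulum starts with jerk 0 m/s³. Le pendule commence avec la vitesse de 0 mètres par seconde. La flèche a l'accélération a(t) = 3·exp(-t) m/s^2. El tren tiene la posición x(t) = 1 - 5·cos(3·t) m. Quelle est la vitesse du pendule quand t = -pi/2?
Pour résoudre ceci, nous devons prendre 3 primitives de notre équation du snap s(t) = -16·cos(2·t). En intégrant le snap et en utilisant la condition initiale j(0) = 0, nous obtenons j(t) = -8·sin(2·t). En prenant ∫j(t)dt et en appliquant a(0) = 4, nous trouvons a(t) = 4·cos(2·t). En intégrant l'accélération et en utilisant la condition initiale v(0) = 0, nous obtenons v(t) = 2·sin(2·t). Nous avons la vitesse v(t) = 2·sin(2·t). En substituant t = -pi/2: v(-pi/2) = 0.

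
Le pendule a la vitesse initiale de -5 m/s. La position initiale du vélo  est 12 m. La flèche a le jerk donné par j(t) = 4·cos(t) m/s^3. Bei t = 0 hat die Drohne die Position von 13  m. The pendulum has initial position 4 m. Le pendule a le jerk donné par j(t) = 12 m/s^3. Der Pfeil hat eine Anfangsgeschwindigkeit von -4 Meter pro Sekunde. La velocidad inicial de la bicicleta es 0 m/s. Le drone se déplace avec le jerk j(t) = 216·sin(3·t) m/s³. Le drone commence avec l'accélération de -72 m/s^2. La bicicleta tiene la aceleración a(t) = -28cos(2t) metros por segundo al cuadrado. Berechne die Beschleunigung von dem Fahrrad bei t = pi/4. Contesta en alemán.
Mit a(t) = -28·cos(2·t) und Einsetzen von t = pi/4, finden wir a = 0.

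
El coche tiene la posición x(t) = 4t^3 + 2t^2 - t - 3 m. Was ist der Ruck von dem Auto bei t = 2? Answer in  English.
To solve this, we need to take 3 derivatives of our position equation x(t) = 4·t^3 + 2·t^2 - t - 3. Taking d/dt of x(t), we find v(t) = 12·t^2 + 4·t - 1. The derivative of velocity gives acceleration: a(t) = 24·t + 4. The derivative of acceleration gives jerk: j(t) = 24. From the given jerk equation j(t) = 24, we substitute t = 2 to get j = 24.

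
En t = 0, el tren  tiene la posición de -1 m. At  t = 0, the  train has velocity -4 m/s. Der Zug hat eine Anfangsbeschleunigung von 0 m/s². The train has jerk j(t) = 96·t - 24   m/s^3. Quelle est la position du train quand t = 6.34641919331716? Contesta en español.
Necesitamos integrar nuestra ecuación de la sacudida j(t) = 96·t - 24 3 veces. Tomando ∫j(t)dt y aplicando a(0) = 0, encontramos a(t) = 24·t·(2·t - 1). La integral de la aceleración es la velocidad. Usando v(0) = -4, obtenemos v(t) = 16·t^3 - 12·t^2 - 4. La antiderivada de la velocidad, con x(0) = -1, da la posición: x(t) = 4·t^4 - 4·t^3 - 4·t - 1. Usando x(t) = 4·t^4 - 4·t^3 - 4·t - 1 y sustituyendo t = 6.34641919331716, encontramos x = 5440.11319308824.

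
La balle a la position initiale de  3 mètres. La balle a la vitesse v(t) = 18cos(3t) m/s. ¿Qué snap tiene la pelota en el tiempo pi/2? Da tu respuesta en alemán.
Wir müssen unsere Gleichung für die Geschwindigkeit v(t) = 18·cos(3·t) 3-mal ableiten. Die Ableitung von der Geschwindigkeit ergibt die Beschleunigung: a(t) = -54·sin(3·t). Mit d/dt von a(t) finden wir j(t) = -162·cos(3·t). Durch Ableiten von dem Ruck erhalten wir den Snap: s(t) = 486·sin(3·t). Wir haben den Snap s(t) = 486·sin(3·t). Durch Einsetzen von t = pi/2: s(pi/2) = -486.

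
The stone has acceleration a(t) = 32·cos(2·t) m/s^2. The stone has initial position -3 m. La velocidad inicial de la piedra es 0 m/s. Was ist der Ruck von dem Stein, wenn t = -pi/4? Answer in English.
We must differentiate our acceleration equation a(t) = 32·cos(2·t) 1 time. Taking d/dt of a(t), we find j(t) = -64·sin(2·t). We have jerk j(t) = -64·sin(2·t). Substituting t = -pi/4: j(-pi/4) = 64.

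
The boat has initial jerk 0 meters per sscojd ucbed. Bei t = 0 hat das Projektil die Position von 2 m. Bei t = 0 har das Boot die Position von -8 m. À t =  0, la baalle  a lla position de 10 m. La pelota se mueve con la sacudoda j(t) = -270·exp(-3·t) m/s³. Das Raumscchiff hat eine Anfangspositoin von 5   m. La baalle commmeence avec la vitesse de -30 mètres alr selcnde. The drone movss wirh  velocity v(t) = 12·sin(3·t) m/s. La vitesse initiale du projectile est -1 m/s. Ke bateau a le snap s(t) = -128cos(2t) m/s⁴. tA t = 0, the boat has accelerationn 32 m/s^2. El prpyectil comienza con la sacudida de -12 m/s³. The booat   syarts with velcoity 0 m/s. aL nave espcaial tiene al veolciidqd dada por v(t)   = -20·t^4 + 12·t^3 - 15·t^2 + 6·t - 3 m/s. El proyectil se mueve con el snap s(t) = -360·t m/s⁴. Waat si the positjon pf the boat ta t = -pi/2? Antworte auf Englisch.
We need to integrate our snap equation s(t) = -128·cos(2·t) 4 times. The antiderivative of snap, with j(0) = 0, gives jerk: j(t) = -64·sin(2·t). Integrating jerk and using the initial condition a(0) = 32, we get a(t) = 32·cos(2·t). Taking ∫a(t)dt and applying v(0) = 0, we find v(t) = 16·sin(2·t). Integrating velocity and using the initial condition x(0) = -8, we get x(t) = -8·cos(2·t). We have position x(t) = -8·cos(2·t). Substituting t = -pi/2: x(-pi/2) = 8.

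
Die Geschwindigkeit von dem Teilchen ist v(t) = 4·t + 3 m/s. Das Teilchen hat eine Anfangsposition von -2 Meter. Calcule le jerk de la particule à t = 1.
Nous devons dériver notre équation de la vitesse v(t) = 4·t + 3 2 fois. En prenant d/dt de v(t), nous trouvons a(t) = 4. En dérivant l'accélération, nous obtenons le jerk: j(t) = 0. Nous avons le jerk j(t) = 0. En substituant t = 1: j(1) = 0.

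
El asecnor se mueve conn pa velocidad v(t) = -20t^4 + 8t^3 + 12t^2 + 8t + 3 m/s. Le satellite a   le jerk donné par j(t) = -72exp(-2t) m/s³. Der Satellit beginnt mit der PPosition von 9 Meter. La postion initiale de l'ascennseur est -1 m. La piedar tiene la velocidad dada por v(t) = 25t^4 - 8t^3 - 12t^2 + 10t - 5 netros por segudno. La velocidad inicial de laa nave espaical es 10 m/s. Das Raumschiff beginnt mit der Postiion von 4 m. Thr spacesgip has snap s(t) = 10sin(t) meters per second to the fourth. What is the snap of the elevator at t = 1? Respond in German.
Um dies zu lösen, müssen wir 3 Ableitungen unserer Gleichung für die Geschwindigkeit v(t) = -20·t^4 + 8·t^3 + 12·t^2 + 8·t + 3 nehmen. Durch Ableiten von der Geschwindigkeit erhalten wir die Beschleunigung: a(t) = -80·t^3 + 24·t^2 + 24·t + 8. Durch Ableiten von der Beschleunigung erhalten wir den Ruck: j(t) = -240·t^2 + 48·t + 24. Durch Ableiten von dem Ruck erhalten wir den Snap: s(t) = 48 - 480·t. Wir haben den Snap s(t) = 48 - 480·t. Durch Einsetzen von t = 1: s(1) = -432.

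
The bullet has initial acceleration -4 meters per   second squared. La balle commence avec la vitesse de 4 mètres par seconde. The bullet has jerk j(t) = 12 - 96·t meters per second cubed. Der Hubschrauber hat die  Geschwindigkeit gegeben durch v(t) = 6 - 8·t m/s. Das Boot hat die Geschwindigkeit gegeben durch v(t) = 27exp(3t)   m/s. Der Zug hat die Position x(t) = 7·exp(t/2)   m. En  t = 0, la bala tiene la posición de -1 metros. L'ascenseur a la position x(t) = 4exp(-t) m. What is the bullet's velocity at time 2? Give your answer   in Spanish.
Necesitamos integrar nuestra ecuación de la sacudida j(t) = 12 - 96·t 2 veces. La antiderivada de la sacudida, con a(0) = -4, da la aceleración: a(t) = -48·t^2 + 12·t - 4. Integrando la aceleración y usando la condición inicial v(0) = 4, obtenemos v(t) = -16·t^3 + 6·t^2 - 4·t + 4. Usando v(t) = -16·t^3 + 6·t^2 - 4·t + 4 y sustituyendo t = 2, encontramos v = -108.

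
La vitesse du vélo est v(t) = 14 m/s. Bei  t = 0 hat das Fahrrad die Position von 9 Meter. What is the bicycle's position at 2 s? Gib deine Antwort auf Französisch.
En partant de la vitesse v(t) = 14, nous prenons 1 intégrale. En prenant ∫v(t)dt et en appliquant x(0) = 9, nous trouvons x(t) = 14·t + 9. Nous avons la position x(t) = 14·t + 9. En substituant t = 2: x(2) = 37.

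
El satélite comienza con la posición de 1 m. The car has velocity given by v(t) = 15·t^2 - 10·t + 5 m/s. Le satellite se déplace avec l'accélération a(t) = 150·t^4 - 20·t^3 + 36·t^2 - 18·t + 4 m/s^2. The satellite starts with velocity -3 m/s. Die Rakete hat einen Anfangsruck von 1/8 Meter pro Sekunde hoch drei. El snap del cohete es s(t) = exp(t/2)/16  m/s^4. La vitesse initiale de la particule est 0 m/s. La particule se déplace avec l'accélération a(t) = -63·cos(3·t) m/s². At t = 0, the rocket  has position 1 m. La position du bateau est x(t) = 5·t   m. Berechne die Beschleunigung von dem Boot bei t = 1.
Wir müssen unsere Gleichung für die Position x(t) = 5·t 2-mal ableiten. Mit d/dt von x(t) finden wir v(t) = 5. Durch Ableiten von der Geschwindigkeit erhalten wir die Beschleunigung: a(t) = 0. Aus der Gleichung für die Beschleunigung a(t) = 0, setzen wir t = 1 ein und erhalten a = 0.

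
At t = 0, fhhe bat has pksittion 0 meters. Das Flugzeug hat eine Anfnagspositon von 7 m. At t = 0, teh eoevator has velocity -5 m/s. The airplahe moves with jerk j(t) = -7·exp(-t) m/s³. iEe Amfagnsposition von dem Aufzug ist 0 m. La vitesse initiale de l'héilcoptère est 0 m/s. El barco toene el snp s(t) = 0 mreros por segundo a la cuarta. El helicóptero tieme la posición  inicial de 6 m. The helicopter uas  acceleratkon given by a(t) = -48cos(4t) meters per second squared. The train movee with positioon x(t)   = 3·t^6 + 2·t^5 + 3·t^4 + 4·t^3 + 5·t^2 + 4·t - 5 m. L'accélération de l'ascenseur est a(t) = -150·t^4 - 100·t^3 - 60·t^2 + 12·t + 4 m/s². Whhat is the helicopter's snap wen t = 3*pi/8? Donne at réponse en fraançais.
Nous devons dériver notre équation de l'accélération a(t) = -48·cos(4·t) 2 fois. En prenant d/dt de a(t), nous trouvons j(t) = 192·sin(4·t). En prenant d/dt de j(t), nous trouvons s(t) = 768·cos(4·t). Nous avons le snap s(t) = 768·cos(4·t). En substituant t = 3*pi/8: s(3*pi/8) = 0.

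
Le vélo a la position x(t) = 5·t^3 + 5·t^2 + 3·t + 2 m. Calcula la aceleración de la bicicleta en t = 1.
Partiendo de la posición x(t) = 5·t^3 + 5·t^2 + 3·t + 2, tomamos 2 derivadas. Tomando d/dt de x(t), encontramos v(t) = 15·t^2 + 10·t + 3. Derivando la velocidad, obtenemos la aceleración: a(t) = 30·t + 10. Tenemos la aceleración a(t) = 30·t + 10. Sustituyendo t = 1: a(1) = 40.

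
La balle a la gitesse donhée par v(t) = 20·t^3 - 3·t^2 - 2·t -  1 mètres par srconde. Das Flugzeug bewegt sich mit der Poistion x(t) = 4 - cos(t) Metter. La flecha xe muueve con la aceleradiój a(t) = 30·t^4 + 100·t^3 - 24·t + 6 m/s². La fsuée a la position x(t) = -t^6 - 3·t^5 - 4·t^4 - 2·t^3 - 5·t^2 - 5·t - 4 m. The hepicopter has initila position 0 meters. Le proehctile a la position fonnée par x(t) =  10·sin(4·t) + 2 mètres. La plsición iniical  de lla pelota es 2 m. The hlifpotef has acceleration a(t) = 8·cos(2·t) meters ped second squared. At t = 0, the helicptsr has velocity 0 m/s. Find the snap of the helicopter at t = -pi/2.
Starting from acceleration a(t) = 8·cos(2·t), we take 2 derivatives. Taking d/dt of a(t), we find j(t) = -16·sin(2·t). Taking d/dt of j(t), we find s(t) = -32·cos(2·t). We have snap s(t) = -32·cos(2·t). Substituting t = -pi/2: s(-pi/2) = 32.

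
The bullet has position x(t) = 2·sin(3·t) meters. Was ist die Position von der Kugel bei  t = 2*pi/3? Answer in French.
En utilisant x(t) = 2·sin(3·t) et en substituant t = 2*pi/3, nous trouvons x = 0.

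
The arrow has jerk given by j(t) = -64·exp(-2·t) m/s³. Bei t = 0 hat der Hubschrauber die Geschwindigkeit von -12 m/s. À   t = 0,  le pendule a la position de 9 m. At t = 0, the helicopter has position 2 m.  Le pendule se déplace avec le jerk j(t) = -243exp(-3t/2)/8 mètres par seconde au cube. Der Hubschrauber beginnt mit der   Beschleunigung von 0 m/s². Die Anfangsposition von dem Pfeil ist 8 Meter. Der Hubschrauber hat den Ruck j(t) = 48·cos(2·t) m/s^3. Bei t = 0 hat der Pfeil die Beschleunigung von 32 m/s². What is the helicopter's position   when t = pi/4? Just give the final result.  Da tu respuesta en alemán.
Bei t = pi/4, x = -4.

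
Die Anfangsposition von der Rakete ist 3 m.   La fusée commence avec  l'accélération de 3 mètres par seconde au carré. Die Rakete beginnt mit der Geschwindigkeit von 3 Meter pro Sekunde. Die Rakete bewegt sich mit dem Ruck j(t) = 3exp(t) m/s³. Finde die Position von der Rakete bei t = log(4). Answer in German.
Um dies zu lösen, müssen wir 3 Stammfunktionen unserer Gleichung für den Ruck j(t) = 3·exp(t) finden. Durch Integration von dem Ruck und Verwendung der Anfangsbedingung a(0) = 3, erhalten wir a(t) = 3·exp(t). Die Stammfunktion von der Beschleunigung ist die Geschwindigkeit. Mit v(0) = 3 erhalten wir v(t) = 3·exp(t). Mit ∫v(t)dt und Anwendung von x(0) = 3, finden wir x(t) = 3·exp(t). Wir haben die Position x(t) = 3·exp(t). Durch Einsetzen von t = log(4): x(log(4)) = 12.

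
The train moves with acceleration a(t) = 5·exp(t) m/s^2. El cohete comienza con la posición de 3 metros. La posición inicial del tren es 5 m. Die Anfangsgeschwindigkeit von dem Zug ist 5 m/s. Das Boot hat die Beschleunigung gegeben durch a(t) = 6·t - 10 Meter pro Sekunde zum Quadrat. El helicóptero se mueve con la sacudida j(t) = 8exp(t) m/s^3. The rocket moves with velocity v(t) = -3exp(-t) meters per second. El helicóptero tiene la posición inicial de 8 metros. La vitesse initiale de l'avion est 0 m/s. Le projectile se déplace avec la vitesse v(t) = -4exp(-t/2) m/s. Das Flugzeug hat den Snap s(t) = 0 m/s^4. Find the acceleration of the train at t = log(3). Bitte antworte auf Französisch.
Nous avons l'accélération a(t) = 5·exp(t). En substituant t = log(3): a(log(3)) = 15.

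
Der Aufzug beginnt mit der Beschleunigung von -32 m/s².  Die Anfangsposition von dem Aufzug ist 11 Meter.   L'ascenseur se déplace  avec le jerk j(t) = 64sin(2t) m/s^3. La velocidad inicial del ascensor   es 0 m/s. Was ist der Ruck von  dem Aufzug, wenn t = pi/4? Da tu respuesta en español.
Usando j(t) = 64·sin(2·t) y sustituyendo t = pi/4, encontramos j = 64.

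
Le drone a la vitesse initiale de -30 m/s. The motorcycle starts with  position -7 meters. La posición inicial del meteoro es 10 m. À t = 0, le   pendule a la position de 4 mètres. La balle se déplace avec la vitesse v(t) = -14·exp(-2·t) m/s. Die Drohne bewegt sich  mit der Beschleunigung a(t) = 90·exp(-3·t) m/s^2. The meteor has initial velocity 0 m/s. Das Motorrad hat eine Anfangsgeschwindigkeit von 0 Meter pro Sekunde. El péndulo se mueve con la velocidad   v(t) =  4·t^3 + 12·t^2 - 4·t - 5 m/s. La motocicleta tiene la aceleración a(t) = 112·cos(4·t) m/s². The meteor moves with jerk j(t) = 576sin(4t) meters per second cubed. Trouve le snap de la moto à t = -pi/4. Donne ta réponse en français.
Pour résoudre ceci, nous devons prendre 2 dérivées de notre équation de l'accélération a(t) = 112·cos(4·t). En prenant d/dt de a(t), nous trouvons j(t) = -448·sin(4·t). En prenant d/dt de j(t), nous trouvons s(t) = -1792·cos(4·t). Nous avons le snap s(t) = -1792·cos(4·t). En substituant t = -pi/4: s(-pi/4) = 1792.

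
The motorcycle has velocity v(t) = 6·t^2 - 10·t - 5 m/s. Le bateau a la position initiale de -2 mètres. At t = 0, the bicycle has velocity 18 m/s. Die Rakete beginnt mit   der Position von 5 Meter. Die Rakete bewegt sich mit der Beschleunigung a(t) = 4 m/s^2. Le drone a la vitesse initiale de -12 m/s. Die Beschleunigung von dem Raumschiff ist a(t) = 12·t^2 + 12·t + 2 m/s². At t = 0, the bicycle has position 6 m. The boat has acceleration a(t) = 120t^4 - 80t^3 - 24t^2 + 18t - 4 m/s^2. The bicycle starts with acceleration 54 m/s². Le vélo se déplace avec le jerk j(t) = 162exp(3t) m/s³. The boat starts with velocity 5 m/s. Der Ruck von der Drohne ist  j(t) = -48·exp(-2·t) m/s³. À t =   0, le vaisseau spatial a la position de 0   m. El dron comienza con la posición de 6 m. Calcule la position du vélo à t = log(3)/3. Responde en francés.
Pour résoudre ceci, nous devons prendre 3 primitives de notre équation du jerk j(t) = 162·exp(3·t). La primitive du jerk, avec a(0) = 54, donne l'accélération: a(t) = 54·exp(3·t). En intégrant l'accélération et en utilisant la condition initiale v(0) = 18, nous obtenons v(t) = 18·exp(3·t). La primitive de la vitesse, avec x(0) = 6, donne la position: x(t) = 6·exp(3·t). Nous avons la position x(t) = 6·exp(3·t). En substituant t = log(3)/3: x(log(3)/3) = 18.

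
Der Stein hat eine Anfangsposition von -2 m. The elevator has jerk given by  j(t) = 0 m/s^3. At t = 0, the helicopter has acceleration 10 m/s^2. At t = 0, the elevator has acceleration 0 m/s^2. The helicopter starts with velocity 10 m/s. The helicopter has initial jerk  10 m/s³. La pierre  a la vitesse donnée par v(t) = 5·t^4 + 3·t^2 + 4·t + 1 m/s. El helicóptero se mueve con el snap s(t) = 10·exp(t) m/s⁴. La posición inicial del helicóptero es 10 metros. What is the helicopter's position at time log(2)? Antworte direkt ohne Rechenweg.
The position at t = log(2) is x = 20.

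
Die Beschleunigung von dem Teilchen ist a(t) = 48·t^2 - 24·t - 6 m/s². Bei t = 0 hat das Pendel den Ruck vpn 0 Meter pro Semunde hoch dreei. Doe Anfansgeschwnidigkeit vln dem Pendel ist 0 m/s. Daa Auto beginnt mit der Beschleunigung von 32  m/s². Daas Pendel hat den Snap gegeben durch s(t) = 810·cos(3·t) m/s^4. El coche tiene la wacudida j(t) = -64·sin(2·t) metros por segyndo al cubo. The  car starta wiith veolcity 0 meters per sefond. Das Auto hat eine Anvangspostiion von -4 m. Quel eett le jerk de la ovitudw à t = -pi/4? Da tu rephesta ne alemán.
Aus der Gleichung für den Ruck j(t) = -64·sin(2·t), setzen wir t = -pi/4 ein und erhalten j = 64.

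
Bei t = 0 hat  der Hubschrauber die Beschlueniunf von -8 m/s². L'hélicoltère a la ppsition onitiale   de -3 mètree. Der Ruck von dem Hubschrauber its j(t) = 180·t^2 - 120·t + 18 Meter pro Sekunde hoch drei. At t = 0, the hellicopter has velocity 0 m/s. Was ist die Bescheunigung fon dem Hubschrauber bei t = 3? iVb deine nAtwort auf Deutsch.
Ausgehend von dem Ruck j(t) = 180·t^2 - 120·t + 18, nehmen wir 1 Integral. Mit ∫j(t)dt und Anwendung von a(0) = -8, finden wir a(t) = 60·t^3 - 60·t^2 + 18·t - 8. Mit a(t) = 60·t^3 - 60·t^2 + 18·t - 8 und Einsetzen von t = 3, finden wir a = 1126.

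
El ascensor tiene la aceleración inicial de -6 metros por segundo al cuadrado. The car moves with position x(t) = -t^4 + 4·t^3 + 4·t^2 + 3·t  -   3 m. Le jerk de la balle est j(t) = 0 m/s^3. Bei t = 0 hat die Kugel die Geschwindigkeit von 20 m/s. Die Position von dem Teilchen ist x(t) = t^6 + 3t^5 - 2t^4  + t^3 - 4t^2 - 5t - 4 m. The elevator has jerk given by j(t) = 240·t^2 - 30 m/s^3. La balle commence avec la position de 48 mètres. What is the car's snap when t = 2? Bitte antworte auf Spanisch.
Partiendo de la posición x(t) = -t^4 + 4·t^3 + 4·t^2 + 3·t - 3, tomamos 4 derivadas. La derivada de la posición da la velocidad: v(t) = -4·t^3 + 12·t^2 + 8·t + 3. Derivando la velocidad, obtenemos la aceleración: a(t) = -12·t^2 + 24·t + 8. Derivando la aceleración, obtenemos la sacudida: j(t) = 24 - 24·t. Derivando la sacudida, obtenemos el snap: s(t) = -24. Tenemos el snap s(t) = -24. Sustituyendo t = 2: s(2) = -24.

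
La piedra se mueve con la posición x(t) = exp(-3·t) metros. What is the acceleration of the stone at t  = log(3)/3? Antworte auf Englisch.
To solve this, we need to take 2 derivatives of our position equation x(t) = exp(-3·t). The derivative of position gives velocity: v(t) = -3·exp(-3·t). Taking d/dt of v(t), we find a(t) = 9·exp(-3·t). From the given acceleration equation a(t) = 9·exp(-3·t), we substitute t = log(3)/3 to get a = 3.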